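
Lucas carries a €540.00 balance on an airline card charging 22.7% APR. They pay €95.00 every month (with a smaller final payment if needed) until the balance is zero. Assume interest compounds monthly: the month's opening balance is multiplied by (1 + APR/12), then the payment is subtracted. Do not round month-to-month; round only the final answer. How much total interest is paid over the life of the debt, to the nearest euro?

€37

Monthly rate r = 22.7%/12 = 1.89167% = 0.0189167.
Payoff takes n = ⌈−ln(1 − rB₀/P)/ln(1+r)⌉ = ⌈6.070⌉ = 7 payments; the last is €6.74.
Total paid = 6·€95.00 + €6.74 = €576.74.
Total interest = total paid − principal = €576.74 − €540.00 = €36.74.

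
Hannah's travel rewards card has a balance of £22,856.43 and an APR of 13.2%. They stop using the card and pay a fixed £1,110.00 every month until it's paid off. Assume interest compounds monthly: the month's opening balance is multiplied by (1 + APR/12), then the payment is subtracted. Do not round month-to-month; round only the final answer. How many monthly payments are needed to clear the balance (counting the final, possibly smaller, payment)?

Monthly rate r = 13.2%/12 = 1.1% = 0.011.
Recurrence: B ← B·(1+r) − £1,110.00.
Month 1: interest £251.42; balance after payment £21,997.85.
Month 2: interest £241.98; balance after payment £21,129.83.
Closed form: n = −ln(1 − rB₀/P)/ln(1+r) = −ln(0.77349)/ln(1.011) ≈ 23.477, so the balance reaches zero during payment 24.

24 payments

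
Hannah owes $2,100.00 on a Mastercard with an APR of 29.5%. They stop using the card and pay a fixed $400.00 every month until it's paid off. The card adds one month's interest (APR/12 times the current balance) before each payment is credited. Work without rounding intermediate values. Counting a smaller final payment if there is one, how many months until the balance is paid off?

Monthly rate r = 29.5%/12 = 2.45833% = 0.0245833.
Recurrence: B ← B·(1+r) − $400.00.
Month 1: interest $51.62; balance after payment $1,751.62.
Month 2: interest $43.06; balance after payment $1,394.69.
Month 3: interest $34.29; balance after payment $1,028.97.
Month 4: interest $25.30; balance after payment $654.27.
Month 5: interest $16.08; balance after payment $270.35.
Month 6: interest $6.65; balance after payment $0.00.

6 months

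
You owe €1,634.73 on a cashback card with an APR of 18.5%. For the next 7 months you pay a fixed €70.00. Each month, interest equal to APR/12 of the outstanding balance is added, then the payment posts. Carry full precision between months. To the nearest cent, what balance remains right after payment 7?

Monthly rate r = 18.5%/12 = 1.54167% = 0.0154167.
Each month: B ← B·(1+r) − €70.00.
Month 1: interest €25.20; balance after payment €1,589.93.
Month 2: interest €24.51; balance after payment €1,544.44.
Month 3: interest €23.81; balance after payment €1,498.25.
Month 4: interest €23.10; balance after payment €1,451.35.
Month 5: interest €22.38; balance after payment €1,403.73.
Month 6: interest €21.64; balance after payment €1,355.37.
Month 7: interest €20.90; balance after payment €1,306.26.

€1,306.26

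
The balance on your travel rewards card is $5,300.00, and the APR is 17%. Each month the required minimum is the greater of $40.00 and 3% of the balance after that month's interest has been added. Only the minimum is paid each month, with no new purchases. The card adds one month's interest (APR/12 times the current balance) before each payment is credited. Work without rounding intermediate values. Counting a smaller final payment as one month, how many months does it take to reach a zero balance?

130 months

Monthly rate r = 17%/12 = 1.41667% = 0.0141667.
While 3% of the post-interest balance exceeds $40.00, each month B ← (B·(1+r))·(1 − 0.03), i.e. B shrinks by the factor (1+r)·0.97 = 0.98374.
This holds for months 1–86. Entering month 87 the balance is $1,294.34; 3% of the post-interest balance is now below $40.00, so the flat $40.00 minimum applies from here.
From month 87 a fixed $40.00 at rate r clears $1,294.34 in 44 more payments. Total: 86 + 44 = 130 months.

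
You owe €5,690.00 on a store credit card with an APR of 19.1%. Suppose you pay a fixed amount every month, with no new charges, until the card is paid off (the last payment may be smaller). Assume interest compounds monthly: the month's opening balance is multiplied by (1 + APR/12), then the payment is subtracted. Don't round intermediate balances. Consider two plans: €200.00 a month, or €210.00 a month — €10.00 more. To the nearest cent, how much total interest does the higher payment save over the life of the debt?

€132.08

Monthly rate r = 19.1%/12 = 1.59167% = 0.0159167.
At €200.00/mo: n = ⌈−ln(1 − rB₀/P)/ln(1+r)⌉ = 39 payments (last €37.27); total interest = total paid − €5,690.00 = €1,947.27.
At €210.00/mo: 36 payments (last €155.19); total interest €1,815.19.
Interest saved = €1,947.27 − €1,815.19 = €132.08.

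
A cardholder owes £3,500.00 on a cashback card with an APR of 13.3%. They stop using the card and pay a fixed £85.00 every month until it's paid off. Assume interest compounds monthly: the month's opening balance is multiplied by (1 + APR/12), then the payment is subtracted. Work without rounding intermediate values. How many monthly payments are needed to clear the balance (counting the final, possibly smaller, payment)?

Monthly rate r = 13.3%/12 = 1.10833% = 0.0110833.
Recurrence: B ← B·(1+r) − £85.00.
Month 1: interest £38.79; balance after payment £3,453.79.
Month 2: interest £38.28; balance after payment £3,407.07.
Closed form: n = −ln(1 − rB₀/P)/ln(1+r) = −ln(0.54363)/ln(1.01108) ≈ 55.296, so the balance reaches zero during payment 56.

56 payments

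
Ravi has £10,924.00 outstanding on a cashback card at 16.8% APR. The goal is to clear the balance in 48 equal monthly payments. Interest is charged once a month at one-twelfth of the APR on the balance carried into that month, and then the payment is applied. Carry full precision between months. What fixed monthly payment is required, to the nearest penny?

Monthly rate r = 16.8%/12 = 1.4% = 0.014.
Level-payment amortization: P = B₀·r / (1 − (1+r)^(−n)) = 10924.00·0.014 / (1 − 1.014^(−48)).
Denominator 1 − (1+r)^(−48) = 0.486928182.
P = 152.936 / 0.486928182 ≈ 314.08.

£314.08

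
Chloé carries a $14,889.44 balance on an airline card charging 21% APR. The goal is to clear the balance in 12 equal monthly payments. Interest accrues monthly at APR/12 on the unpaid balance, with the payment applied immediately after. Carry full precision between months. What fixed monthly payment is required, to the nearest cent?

Monthly rate r = 21%/12 = 1.75% = 0.0175.
Level-payment amortization: P = B₀·r / (1 − (1+r)^(−n)) = 14889.44·0.0175 / (1 − 1.0175^(−12)).
Denominator 1 − (1+r)^(−12) = 0.18794212.
P = 260.565 / 0.18794212 ≈ 1386.41.

$1,386.41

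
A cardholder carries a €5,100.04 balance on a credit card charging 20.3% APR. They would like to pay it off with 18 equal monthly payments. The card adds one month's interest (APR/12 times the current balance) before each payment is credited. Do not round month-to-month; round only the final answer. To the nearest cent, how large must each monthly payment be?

€331.03

Monthly rate r = 20.3%/12 = 1.69167% = 0.0169167.
Level-payment amortization: P = B₀·r / (1 − (1+r)^(−n)) = 5100.04·0.0169167 / (1 − 1.01692^(−18)).
Denominator 1 − (1+r)^(−18) = 0.260627275.
P = 86.2757 / 0.260627275 ≈ 331.03.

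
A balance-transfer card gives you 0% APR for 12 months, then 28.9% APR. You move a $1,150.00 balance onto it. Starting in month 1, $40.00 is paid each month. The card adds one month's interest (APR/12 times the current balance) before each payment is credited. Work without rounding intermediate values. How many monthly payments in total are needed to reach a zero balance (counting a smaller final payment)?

Promo months 1–12 at r₀ = 0%/12 = 0; months 13+ at r₁ = 28.9%/12 = 0.0240833.
After month 12 (no interest yet): B = $1,150.00 − 12·$40.00 = $670.00.
Then at r₁ with $40.00/mo: n₂ = −ln(1 − r₁·B/P)/ln(1+r₁) ≈ 21.70 → 22 more payments.

34 months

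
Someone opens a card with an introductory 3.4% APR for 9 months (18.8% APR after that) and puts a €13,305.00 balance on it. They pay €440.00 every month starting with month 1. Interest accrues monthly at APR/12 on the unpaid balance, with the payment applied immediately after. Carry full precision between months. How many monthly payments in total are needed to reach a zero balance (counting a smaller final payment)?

37 payments

Promo months 1–9 at r₀ = 3.4%/12 = 0.00283333; months 10+ at r₁ = 18.8%/12 = 0.0156667.
After month 9: iterate B ← B·(1+r₀) − €440.00 for 9 months → €9,642.97.
Then at r₁ with €440.00/mo: n₂ = −ln(1 − r₁·B/P)/ln(1+r₁) ≈ 27.06 → 28 more payments.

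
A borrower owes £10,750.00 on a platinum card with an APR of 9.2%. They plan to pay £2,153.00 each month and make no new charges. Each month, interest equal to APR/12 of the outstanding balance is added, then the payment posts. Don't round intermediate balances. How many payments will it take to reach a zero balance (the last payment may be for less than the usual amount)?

Monthly rate r = 9.2%/12 = 0.766667% = 0.00766667.
Recurrence: B ← B·(1+r) − £2,153.00.
Month 1: interest £82.42; balance after payment £8,679.42.
Month 2: interest £66.54; balance after payment £6,592.96.
Month 3: interest £50.55; balance after payment £4,490.50.
Month 4: interest £34.43; balance after payment £2,371.93.
Month 5: interest £18.18; balance after payment £237.12.
Month 6: interest £1.82; balance after payment £0.00.

6 months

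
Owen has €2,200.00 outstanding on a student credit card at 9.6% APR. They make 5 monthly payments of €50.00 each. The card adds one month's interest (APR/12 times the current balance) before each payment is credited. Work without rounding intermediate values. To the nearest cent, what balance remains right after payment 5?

€2,035.39

Monthly rate r = 9.6%/12 = 0.8% = 0.008.
Each month: B ← B·(1+r) − €50.00.
Month 1: interest €17.60; balance after payment €2,167.60.
Month 2: interest €17.34; balance after payment €2,134.94.
Month 3: interest €17.08; balance after payment €2,102.02.
Month 4: interest €16.82; balance after payment €2,068.84.
Month 5: interest €16.55; balance after payment €2,035.39.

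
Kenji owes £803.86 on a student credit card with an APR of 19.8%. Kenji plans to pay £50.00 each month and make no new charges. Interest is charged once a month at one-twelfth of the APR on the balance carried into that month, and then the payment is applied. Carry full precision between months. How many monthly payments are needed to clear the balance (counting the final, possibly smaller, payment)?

Monthly rate r = 19.8%/12 = 1.65% = 0.0165.
Recurrence: B ← B·(1+r) − £50.00.
Month 1: interest £13.26; balance after payment £767.12.
Month 2: interest £12.66; balance after payment £729.78.
Closed form: n = −ln(1 − rB₀/P)/ln(1+r) = −ln(0.73473)/ln(1.0165) ≈ 18.836, so the balance reaches zero during payment 19.

19 payments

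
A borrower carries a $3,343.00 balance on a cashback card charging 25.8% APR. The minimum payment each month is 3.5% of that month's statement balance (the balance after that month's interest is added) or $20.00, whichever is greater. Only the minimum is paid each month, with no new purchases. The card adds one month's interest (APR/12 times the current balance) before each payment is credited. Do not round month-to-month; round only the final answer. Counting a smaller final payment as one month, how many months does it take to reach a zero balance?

Monthly rate r = 25.8%/12 = 2.15% = 0.0215.
While 3.5% of the post-interest balance exceeds $20.00, each month B ← (B·(1+r))·(1 − 0.035), i.e. B shrinks by the factor (1+r)·0.965 = 0.98575.
This holds for months 1–125. Entering month 126 the balance is $555.71; 3.5% of the post-interest balance is now below $20.00, so the flat $20.00 minimum applies from here.
From month 126 a fixed $20.00 at rate r clears $555.71 in 43 more payments. Total: 125 + 43 = 168 months.

168 months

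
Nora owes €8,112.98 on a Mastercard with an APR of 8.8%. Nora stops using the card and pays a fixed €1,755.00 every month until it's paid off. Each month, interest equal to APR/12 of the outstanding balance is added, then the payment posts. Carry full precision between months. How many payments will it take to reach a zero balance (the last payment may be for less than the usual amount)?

Monthly rate r = 8.8%/12 = 0.733333% = 0.00733333.
Recurrence: B ← B·(1+r) − €1,755.00.
Month 1: interest €59.50; balance after payment €6,417.48.
Month 2: interest €47.06; balance after payment €4,709.54.
Month 3: interest €34.54; balance after payment €2,989.07.
Month 4: interest €21.92; balance after payment €1,255.99.
Month 5: interest €9.21; balance after payment €0.00.

5 payments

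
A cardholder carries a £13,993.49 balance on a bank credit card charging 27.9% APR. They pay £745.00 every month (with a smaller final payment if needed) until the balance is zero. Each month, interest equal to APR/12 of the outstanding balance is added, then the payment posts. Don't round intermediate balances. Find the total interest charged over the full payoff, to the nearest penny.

Monthly rate r = 27.9%/12 = 2.325% = 0.02325.
Payoff takes n = ⌈−ln(1 − rB₀/P)/ln(1+r)⌉ = ⌈24.972⌉ = 25 payments; the last is £724.62.
Total paid = 24·£745.00 + £724.62 = £18,604.62.
Total interest = total paid − principal = £18,604.62 − £13,993.49 = £4,611.13.

£4,611.13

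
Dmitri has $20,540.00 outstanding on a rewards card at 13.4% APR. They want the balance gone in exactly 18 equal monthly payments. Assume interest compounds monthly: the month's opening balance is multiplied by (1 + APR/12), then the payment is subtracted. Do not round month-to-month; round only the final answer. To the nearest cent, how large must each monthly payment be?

Monthly rate r = 13.4%/12 = 1.11667% = 0.0111667.
Level-payment amortization: P = B₀·r / (1 − (1+r)^(−n)) = 20540.00·0.0111667 / (1 − 1.01117^(−18)).
Denominator 1 − (1+r)^(−18) = 0.181175935.
P = 229.363 / 0.181175935 ≈ 1265.97.

$1,265.97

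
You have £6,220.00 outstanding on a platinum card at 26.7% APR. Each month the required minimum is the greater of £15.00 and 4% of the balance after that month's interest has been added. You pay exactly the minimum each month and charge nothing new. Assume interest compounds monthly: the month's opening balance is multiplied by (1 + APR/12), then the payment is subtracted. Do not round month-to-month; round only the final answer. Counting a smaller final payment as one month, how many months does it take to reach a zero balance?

Monthly rate r = 26.7%/12 = 2.225% = 0.02225.
While 4% of the post-interest balance exceeds £15.00, each month B ← (B·(1+r))·(1 − 0.04), i.e. B shrinks by the factor (1+r)·0.96 = 0.98136.
This holds for months 1–151. Entering month 152 the balance is £362.97; 4% of the post-interest balance is now below £15.00, so the flat £15.00 minimum applies from here.
From month 152 a fixed £15.00 at rate r clears £362.97 in 36 more payments. Total: 151 + 36 = 187 months.

187 months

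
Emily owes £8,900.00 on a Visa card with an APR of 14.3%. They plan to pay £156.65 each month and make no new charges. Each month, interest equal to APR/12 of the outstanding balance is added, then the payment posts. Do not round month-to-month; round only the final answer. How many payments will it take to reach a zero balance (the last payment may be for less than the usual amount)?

Monthly rate r = 14.3%/12 = 1.19167% = 0.0119167.
Recurrence: B ← B·(1+r) − £156.65.
Month 1: interest £106.06; balance after payment £8,849.41.
Month 2: interest £105.46; balance after payment £8,798.21.
Closed form: n = −ln(1 − rB₀/P)/ln(1+r) = −ln(0.32296)/ln(1.01192) ≈ 95.408, so the balance reaches zero during payment 96.

96 months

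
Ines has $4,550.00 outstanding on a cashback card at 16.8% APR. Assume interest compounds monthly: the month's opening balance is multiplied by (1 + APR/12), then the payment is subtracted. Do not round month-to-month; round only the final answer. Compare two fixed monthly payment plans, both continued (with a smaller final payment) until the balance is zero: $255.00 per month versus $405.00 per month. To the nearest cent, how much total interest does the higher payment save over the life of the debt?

Monthly rate r = 16.8%/12 = 1.4% = 0.014.
At $255.00/mo: n = ⌈−ln(1 − rB₀/P)/ln(1+r)⌉ = 21 payments (last $172.11); total interest = total paid − $4,550.00 = $722.11.
At $405.00/mo: 13 payments (last $125.58); total interest $435.58.
Interest saved = $722.11 − $435.58 = $286.53.

$286.53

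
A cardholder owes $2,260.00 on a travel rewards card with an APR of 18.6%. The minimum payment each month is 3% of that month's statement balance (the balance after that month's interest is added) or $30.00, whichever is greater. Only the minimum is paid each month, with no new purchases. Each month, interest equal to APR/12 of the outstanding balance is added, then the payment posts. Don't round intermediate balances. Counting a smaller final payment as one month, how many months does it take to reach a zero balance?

Monthly rate r = 18.6%/12 = 1.55% = 0.0155.
While 3% of the post-interest balance exceeds $30.00, each month B ← (B·(1+r))·(1 − 0.03), i.e. B shrinks by the factor (1+r)·0.97 = 0.98503.
This holds for months 1–56. Entering month 57 the balance is $971.41; 3% of the post-interest balance is now below $30.00, so the flat $30.00 minimum applies from here.
From month 57 a fixed $30.00 at rate r clears $971.41 in 46 more payments. Total: 56 + 46 = 102 months.

102 months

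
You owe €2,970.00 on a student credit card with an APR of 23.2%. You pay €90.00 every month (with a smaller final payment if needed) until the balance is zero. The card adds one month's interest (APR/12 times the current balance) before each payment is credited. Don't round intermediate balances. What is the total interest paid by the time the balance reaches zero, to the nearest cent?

Monthly rate r = 23.2%/12 = 1.93333% = 0.0193333.
Payoff takes n = ⌈−ln(1 − rB₀/P)/ln(1+r)⌉ = ⌈53.064⌉ = 54 payments; the last is €5.80.
Total paid = 53·€90.00 + €5.80 = €4,775.80.
Total interest = total paid − principal = €4,775.80 − €2,970.00 = €1,805.80.

€1,805.80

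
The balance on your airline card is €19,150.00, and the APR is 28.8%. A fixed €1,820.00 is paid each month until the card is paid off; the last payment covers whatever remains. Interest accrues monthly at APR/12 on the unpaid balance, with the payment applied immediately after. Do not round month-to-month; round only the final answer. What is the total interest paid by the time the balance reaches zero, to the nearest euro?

€3,190

Monthly rate r = 28.8%/12 = 2.4% = 0.024.
Payoff takes n = ⌈−ln(1 − rB₀/P)/ln(1+r)⌉ = ⌈12.272⌉ = 13 payments; the last is €499.98.
Total paid = 12·€1,820.00 + €499.98 = €22,339.98.
Total interest = total paid − principal = €22,339.98 − €19,150.00 = €3,189.98.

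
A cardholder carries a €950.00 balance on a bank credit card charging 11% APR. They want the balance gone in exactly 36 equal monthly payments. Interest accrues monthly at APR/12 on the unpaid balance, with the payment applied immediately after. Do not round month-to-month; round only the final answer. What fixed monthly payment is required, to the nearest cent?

€31.10

Monthly rate r = 11%/12 = 0.916667% = 0.00916667.
Level-payment amortization: P = B₀·r / (1 − (1+r)^(−n)) = 950.00·0.00916667 / (1 − 1.00917^(−36)).
Denominator 1 − (1+r)^(−36) = 0.279994681.
P = 8.70833 / 0.279994681 ≈ 31.10.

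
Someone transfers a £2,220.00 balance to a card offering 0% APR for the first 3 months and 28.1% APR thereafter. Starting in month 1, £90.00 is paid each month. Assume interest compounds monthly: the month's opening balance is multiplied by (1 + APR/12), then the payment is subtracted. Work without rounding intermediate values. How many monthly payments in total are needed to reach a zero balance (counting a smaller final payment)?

Promo months 1–3 at r₀ = 0%/12 = 0; months 4+ at r₁ = 28.1%/12 = 0.0234167.
After month 3 (no interest yet): B = £2,220.00 − 3·£90.00 = £1,950.00.
Then at r₁ with £90.00/mo: n₂ = −ln(1 − r₁·B/P)/ln(1+r₁) ≈ 30.59 → 31 more payments.

34 payments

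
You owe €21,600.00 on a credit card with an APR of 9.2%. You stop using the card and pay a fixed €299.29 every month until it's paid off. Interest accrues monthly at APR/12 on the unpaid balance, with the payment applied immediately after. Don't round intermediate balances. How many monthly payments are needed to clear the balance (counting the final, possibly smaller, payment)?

Monthly rate r = 9.2%/12 = 0.766667% = 0.00766667.
Recurrence: B ← B·(1+r) − €299.29.
Month 1: interest €165.60; balance after payment €21,466.31.
Month 2: interest €164.58; balance after payment €21,331.60.
Closed form: n = −ln(1 − rB₀/P)/ln(1+r) = −ln(0.44669)/ln(1.00767) ≈ 105.518, so the balance reaches zero during payment 106.

106 payments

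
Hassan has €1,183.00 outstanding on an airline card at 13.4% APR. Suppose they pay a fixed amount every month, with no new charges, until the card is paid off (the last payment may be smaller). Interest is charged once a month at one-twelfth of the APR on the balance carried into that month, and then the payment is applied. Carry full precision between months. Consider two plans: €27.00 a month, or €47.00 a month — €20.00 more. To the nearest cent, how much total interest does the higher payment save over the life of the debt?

Monthly rate r = 13.4%/12 = 1.11667% = 0.0111667.
At €27.00/mo: n = ⌈−ln(1 − rB₀/P)/ln(1+r)⌉ = 61 payments (last €13.70); total interest = total paid − €1,183.00 = €450.70.
At €47.00/mo: 30 payments (last €33.70); total interest €213.70.
Interest saved = €450.70 − €213.70 = €237.00.

€237.00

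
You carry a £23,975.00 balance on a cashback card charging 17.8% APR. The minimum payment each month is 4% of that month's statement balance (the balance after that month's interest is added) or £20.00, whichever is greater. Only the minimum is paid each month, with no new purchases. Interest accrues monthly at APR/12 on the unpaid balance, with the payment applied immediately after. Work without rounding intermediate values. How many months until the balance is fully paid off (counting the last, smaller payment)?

Monthly rate r = 17.8%/12 = 1.48333% = 0.0148333.
While 4% of the post-interest balance exceeds £20.00, each month B ← (B·(1+r))·(1 − 0.04), i.e. B shrinks by the factor (1+r)·0.96 = 0.97424.
This holds for months 1–149. Entering month 150 the balance is £490.89; 4% of the post-interest balance is now below £20.00, so the flat £20.00 minimum applies from here.
From month 150 a fixed £20.00 at rate r clears £490.89 in 31 more payments. Total: 149 + 31 = 180 months.

180 months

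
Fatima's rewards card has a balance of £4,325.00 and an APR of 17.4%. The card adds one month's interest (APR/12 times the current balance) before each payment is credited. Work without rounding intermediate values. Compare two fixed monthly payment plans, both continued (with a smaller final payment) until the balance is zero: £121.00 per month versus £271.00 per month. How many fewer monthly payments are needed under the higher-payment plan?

Monthly rate r = 17.4%/12 = 1.45% = 0.0145.
At £121.00/mo: n = ⌈−ln(1 − rB₀/P)/ln(1+r)⌉ = 51 payments (last £89.34); total interest = total paid − £4,325.00 = £1,814.34.
At £271.00/mo: 19 payments (last £77.08); total interest £630.08.
Payments saved = 51 − 19 = 32.

32 fewer payments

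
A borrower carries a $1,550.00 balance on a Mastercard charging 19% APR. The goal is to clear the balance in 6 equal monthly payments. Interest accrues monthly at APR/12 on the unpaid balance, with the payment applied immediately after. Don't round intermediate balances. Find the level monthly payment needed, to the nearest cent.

Monthly rate r = 19%/12 = 1.58333% = 0.0158333.
Level-payment amortization: P = B₀·r / (1 − (1+r)^(−n)) = 1550.00·0.0158333 / (1 − 1.01583^(−6)).
Denominator 1 − (1+r)^(−6) = 0.0899500239.
P = 24.5417 / 0.0899500239 ≈ 272.84.

$272.84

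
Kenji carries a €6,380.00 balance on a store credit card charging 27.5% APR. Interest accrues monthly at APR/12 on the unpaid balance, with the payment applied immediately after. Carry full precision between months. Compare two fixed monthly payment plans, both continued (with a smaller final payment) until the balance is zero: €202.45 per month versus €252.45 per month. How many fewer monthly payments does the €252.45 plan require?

18 fewer payments

Monthly rate r = 27.5%/12 = 2.29167% = 0.0229167.
At €202.45/mo: n = ⌈−ln(1 − rB₀/P)/ln(1+r)⌉ = 57 payments (last €107.66); total interest = total paid − €6,380.00 = €5,064.86.
At €252.45/mo: 39 payments (last €50.50); total interest €3,263.60.
Payments saved = 57 − 39 = 18.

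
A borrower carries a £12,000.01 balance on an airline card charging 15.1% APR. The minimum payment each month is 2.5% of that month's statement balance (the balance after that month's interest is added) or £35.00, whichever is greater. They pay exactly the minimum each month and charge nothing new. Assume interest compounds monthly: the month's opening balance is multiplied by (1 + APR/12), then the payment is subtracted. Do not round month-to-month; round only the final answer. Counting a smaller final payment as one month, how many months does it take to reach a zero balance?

Monthly rate r = 15.1%/12 = 1.25833% = 0.0125833.
While 2.5% of the post-interest balance exceeds £35.00, each month B ← (B·(1+r))·(1 − 0.025), i.e. B shrinks by the factor (1+r)·0.975 = 0.98727.
This holds for months 1–169. Entering month 170 the balance is £1,376.46; 2.5% of the post-interest balance is now below £35.00, so the flat £35.00 minimum applies from here.
From month 170 a fixed £35.00 at rate r clears £1,376.46 in 55 more payments. Total: 169 + 55 = 224 months.

224 months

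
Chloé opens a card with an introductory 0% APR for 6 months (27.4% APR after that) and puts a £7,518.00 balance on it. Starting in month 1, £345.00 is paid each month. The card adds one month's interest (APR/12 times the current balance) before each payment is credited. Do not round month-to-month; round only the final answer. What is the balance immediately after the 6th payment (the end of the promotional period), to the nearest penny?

£5,448.00

Promo months 1–6 at r₀ = 0%/12 = 0; months 7+ at r₁ = 27.4%/12 = 0.0228333.
After month 6 (no interest yet): B = £7,518.00 − 6·£345.00 = £5,448.00.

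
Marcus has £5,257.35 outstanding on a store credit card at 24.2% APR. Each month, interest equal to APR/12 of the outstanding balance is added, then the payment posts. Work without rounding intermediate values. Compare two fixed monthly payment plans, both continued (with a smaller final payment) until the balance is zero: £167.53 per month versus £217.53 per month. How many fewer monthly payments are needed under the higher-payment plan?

Monthly rate r = 24.2%/12 = 2.01667% = 0.0201667.
At £167.53/mo: n = ⌈−ln(1 − rB₀/P)/ln(1+r)⌉ = 51 payments (last £31.42); total interest = total paid − £5,257.35 = £3,150.57.
At £217.53/mo: 34 payments (last £102.66); total interest £2,023.80.
Payments saved = 51 − 34 = 17.

17 fewer payments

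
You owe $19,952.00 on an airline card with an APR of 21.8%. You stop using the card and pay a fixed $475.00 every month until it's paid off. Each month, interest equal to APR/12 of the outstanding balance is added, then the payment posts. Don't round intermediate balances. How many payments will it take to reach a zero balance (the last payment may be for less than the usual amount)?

80 months

Monthly rate r = 21.8%/12 = 1.81667% = 0.0181667.
Recurrence: B ← B·(1+r) − $475.00.
Month 1: interest $362.46; balance after payment $19,839.46.
Month 2: interest $360.42; balance after payment $19,724.88.
Closed form: n = −ln(1 − rB₀/P)/ln(1+r) = −ln(0.23692)/ln(1.01817) ≈ 79.985, so the balance reaches zero during payment 80.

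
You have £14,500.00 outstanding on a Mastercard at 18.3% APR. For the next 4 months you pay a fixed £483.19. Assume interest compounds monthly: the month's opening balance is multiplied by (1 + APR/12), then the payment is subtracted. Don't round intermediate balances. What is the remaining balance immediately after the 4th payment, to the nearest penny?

£13,427.52

Monthly rate r = 18.3%/12 = 1.525% = 0.01525.
Each month: B ← B·(1+r) − £483.19.
Month 1: interest £221.13; balance after payment £14,237.93.
Month 2: interest £217.13; balance after payment £13,971.87.
Month 3: interest £213.07; balance after payment £13,701.75.
Month 4: interest £208.95; balance after payment £13,427.52.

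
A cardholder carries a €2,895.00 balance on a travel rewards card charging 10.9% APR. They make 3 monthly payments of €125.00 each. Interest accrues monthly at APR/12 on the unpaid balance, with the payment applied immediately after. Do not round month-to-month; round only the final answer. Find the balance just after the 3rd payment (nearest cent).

Monthly rate r = 10.9%/12 = 0.908333% = 0.00908333.
Each month: B ← B·(1+r) − €125.00.
Month 1: interest €26.30; balance after payment €2,796.30.
Month 2: interest €25.40; balance after payment €2,696.70.
Month 3: interest €24.49; balance after payment €2,596.19.

€2,596.19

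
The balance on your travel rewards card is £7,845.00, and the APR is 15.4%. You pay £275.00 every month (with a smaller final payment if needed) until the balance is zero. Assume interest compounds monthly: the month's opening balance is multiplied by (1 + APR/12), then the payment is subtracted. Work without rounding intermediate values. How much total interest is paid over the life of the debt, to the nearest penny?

Monthly rate r = 15.4%/12 = 1.28333% = 0.0128333.
Payoff takes n = ⌈−ln(1 − rB₀/P)/ln(1+r)⌉ = ⌈35.749⌉ = 36 payments; the last is £206.39.
Total paid = 35·£275.00 + £206.39 = £9,831.39.
Total interest = total paid − principal = £9,831.39 − £7,845.00 = £1,986.39.

£1,986.39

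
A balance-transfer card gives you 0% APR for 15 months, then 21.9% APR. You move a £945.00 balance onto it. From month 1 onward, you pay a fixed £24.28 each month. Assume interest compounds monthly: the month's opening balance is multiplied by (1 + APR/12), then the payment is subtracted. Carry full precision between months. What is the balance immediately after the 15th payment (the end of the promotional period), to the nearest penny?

£580.80

Promo months 1–15 at r₀ = 0%/12 = 0; months 16+ at r₁ = 21.9%/12 = 0.01825.
After month 15 (no interest yet): B = £945.00 − 15·£24.28 = £580.80.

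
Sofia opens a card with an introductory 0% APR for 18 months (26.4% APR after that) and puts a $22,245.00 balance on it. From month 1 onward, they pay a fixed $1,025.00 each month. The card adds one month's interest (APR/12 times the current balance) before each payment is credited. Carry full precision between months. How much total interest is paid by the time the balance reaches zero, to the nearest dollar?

$208

Promo months 1–18 at r₀ = 0%/12 = 0; months 19+ at r₁ = 26.4%/12 = 0.022.
After month 18 (no interest yet): B = $22,245.00 − 18·$1,025.00 = $3,795.00.
Then at r₁ with $1,025.00/mo: n₂ = −ln(1 − r₁·B/P)/ln(1+r₁) ≈ 3.90 → 4 more payments.
Total paid = 21·$1,025.00 + $927.85 = $22,452.85; interest = $22,452.85 − $22,245.00 = $207.85.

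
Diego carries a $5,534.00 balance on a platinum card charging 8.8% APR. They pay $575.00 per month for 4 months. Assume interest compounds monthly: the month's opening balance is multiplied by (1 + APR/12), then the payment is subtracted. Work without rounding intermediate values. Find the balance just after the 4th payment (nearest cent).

$3,372.70

Monthly rate r = 8.8%/12 = 0.733333% = 0.00733333.
Each month: B ← B·(1+r) − $575.00.
Month 1: interest $40.58; balance after payment $4,999.58.
Month 2: interest $36.66; balance after payment $4,461.25.
Month 3: interest $32.72; balance after payment $3,918.96.
Month 4: interest $28.74; balance after payment $3,372.70.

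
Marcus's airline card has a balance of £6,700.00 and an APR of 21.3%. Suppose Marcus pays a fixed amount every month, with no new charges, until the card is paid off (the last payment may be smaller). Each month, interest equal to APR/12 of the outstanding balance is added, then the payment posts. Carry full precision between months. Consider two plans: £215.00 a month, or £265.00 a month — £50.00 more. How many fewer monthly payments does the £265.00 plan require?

12 fewer payments

Monthly rate r = 21.3%/12 = 1.775% = 0.01775.
At £215.00/mo: n = ⌈−ln(1 − rB₀/P)/ln(1+r)⌉ = 46 payments (last £168.53); total interest = total paid − £6,700.00 = £3,143.53.
At £265.00/mo: 34 payments (last £226.18); total interest £2,271.18.
Payments saved = 46 − 34 = 12.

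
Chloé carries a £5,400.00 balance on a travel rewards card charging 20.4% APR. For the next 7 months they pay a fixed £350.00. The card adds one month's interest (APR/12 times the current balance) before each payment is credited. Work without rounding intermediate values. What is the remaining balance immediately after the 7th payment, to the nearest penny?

Monthly rate r = 20.4%/12 = 1.7% = 0.017.
Each month: B ← B·(1+r) − £350.00.
Month 1: interest £91.80; balance after payment £5,141.80.
Month 2: interest £87.41; balance after payment £4,879.21.
Month 3: interest £82.95; balance after payment £4,612.16.
Month 4: interest £78.41; balance after payment £4,340.56.
Month 5: interest £73.79; balance after payment £4,064.35.
Month 6: interest £69.09; balance after payment £3,783.45.
Month 7: interest £64.32; balance after payment £3,497.77.

£3,497.77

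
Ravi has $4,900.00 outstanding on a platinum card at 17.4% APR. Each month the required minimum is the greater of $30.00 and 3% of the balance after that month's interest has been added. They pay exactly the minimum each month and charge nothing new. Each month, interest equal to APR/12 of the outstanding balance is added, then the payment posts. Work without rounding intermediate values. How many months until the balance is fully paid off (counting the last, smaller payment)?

145 months

Monthly rate r = 17.4%/12 = 1.45% = 0.0145.
While 3% of the post-interest balance exceeds $30.00, each month B ← (B·(1+r))·(1 − 0.03), i.e. B shrinks by the factor (1+r)·0.97 = 0.98406.
This holds for months 1–100. Entering month 101 the balance is $983.05; 3% of the post-interest balance is now below $30.00, so the flat $30.00 minimum applies from here.
From month 101 a fixed $30.00 at rate r clears $983.05 in 45 more payments. Total: 100 + 45 = 145 months.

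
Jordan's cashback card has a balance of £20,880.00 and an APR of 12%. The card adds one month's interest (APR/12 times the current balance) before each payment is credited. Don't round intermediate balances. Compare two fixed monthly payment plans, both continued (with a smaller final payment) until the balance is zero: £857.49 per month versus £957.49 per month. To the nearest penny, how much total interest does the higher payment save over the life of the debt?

£376.43

Monthly rate r = 12%/12 = 1% = 0.01.
At £857.49/mo: n = ⌈−ln(1 − rB₀/P)/ln(1+r)⌉ = 29 payments (last £38.56); total interest = total paid − £20,880.00 = £3,168.28.
At £957.49/mo: 25 payments (last £692.09); total interest £2,791.85.
Interest saved = £3,168.28 − £2,791.85 = £376.43.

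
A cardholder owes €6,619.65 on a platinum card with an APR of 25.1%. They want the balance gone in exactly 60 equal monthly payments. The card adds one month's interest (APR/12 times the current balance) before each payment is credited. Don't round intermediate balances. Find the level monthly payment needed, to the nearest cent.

Monthly rate r = 25.1%/12 = 2.09167% = 0.0209167.
Level-payment amortization: P = B₀·r / (1 − (1+r)^(−n)) = 6619.65·0.0209167 / (1 − 1.02092^(−60)).
Denominator 1 − (1+r)^(−60) = 0.711209854.
P = 138.461 / 0.711209854 ≈ 194.68.

€194.68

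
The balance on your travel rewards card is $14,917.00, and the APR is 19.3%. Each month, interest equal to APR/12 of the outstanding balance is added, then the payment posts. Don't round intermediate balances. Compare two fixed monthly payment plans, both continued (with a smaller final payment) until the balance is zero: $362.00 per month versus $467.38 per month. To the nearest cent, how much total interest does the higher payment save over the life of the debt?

$3,565.17

Monthly rate r = 19.3%/12 = 1.60833% = 0.0160833.
At $362.00/mo: n = ⌈−ln(1 − rB₀/P)/ln(1+r)⌉ = 69 payments (last $44.84); total interest = total paid − $14,917.00 = $9,743.84.
At $467.38/mo: 46 payments (last $63.57); total interest $6,178.67.
Interest saved = $9,743.84 − $6,178.67 = $3,565.17.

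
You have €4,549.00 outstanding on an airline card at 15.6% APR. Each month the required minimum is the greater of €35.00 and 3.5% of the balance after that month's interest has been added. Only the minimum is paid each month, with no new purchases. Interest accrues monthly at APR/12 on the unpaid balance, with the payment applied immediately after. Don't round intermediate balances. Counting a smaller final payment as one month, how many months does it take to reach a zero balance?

103 months

Monthly rate r = 15.6%/12 = 1.3% = 0.013.
While 3.5% of the post-interest balance exceeds €35.00, each month B ← (B·(1+r))·(1 − 0.035), i.e. B shrinks by the factor (1+r)·0.965 = 0.97754.
This holds for months 1–68. Entering month 69 the balance is €970.99; 3.5% of the post-interest balance is now below €35.00, so the flat €35.00 minimum applies from here.
From month 69 a fixed €35.00 at rate r clears €970.99 in 35 more payments. Total: 68 + 35 = 103 months.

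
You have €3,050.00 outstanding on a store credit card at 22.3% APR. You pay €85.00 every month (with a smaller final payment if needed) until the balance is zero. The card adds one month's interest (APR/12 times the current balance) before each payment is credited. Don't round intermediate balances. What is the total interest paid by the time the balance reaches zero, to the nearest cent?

€2,023.79

Monthly rate r = 22.3%/12 = 1.85833% = 0.0185833.
Payoff takes n = ⌈−ln(1 − rB₀/P)/ln(1+r)⌉ = ⌈59.690⌉ = 60 payments; the last is €58.79.
Total paid = 59·€85.00 + €58.79 = €5,073.79.
Total interest = total paid − principal = €5,073.79 − €3,050.00 = €2,023.79.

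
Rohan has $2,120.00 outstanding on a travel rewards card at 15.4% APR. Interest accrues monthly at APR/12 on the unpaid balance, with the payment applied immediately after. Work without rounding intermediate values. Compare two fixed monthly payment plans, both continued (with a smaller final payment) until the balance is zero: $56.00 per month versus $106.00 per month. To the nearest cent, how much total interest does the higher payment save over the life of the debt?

Monthly rate r = 15.4%/12 = 1.28333% = 0.0128333.
At $56.00/mo: n = ⌈−ln(1 − rB₀/P)/ln(1+r)⌉ = 53 payments (last $9.36); total interest = total paid − $2,120.00 = $801.36.
At $106.00/mo: 24 payments (last $27.74); total interest $345.74.
Interest saved = $801.36 − $345.74 = $455.62.

$455.62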